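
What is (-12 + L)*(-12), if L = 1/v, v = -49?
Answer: 7068/49 ≈ 144.24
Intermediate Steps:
L = -1/49 (L = 1/(-49) = -1/49 ≈ -0.020408)
(-12 + L)*(-12) = (-12 - 1/49)*(-12) = -589/49*(-12) = 7068/49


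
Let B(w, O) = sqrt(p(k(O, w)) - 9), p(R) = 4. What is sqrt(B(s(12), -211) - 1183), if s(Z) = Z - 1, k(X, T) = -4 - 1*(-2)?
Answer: sqrt(-1183 + I*sqrt(5)) ≈ 0.0325 + 34.395*I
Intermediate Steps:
k(X, T) = -2 (k(X, T) = -4 + 2 = -2)
s(Z) = -1 + Z
B(w, O) = I*sqrt(5) (B(w, O) = sqrt(4 - 9) = sqrt(-5) = I*sqrt(5))
sqrt(B(s(12), -211) - 1183) = sqrt(I*sqrt(5) - 1183) = sqrt(-1183 + I*sqrt(5))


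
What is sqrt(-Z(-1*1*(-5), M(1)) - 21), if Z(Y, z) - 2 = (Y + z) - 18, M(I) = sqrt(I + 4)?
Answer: sqrt(-10 - sqrt(5)) ≈ 3.498*I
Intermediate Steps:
M(I) = sqrt(4 + I)
Z(Y, z) = -16 + Y + z (Z(Y, z) = 2 + ((Y + z) - 18) = 2 + (-18 + Y + z) = -16 + Y + z)
sqrt(-Z(-1*1*(-5), M(1)) - 21) = sqrt(-(-16 - 1*1*(-5) + sqrt(4 + 1)) - 21) = sqrt(-(-16 - 1*(-5) + sqrt(5)) - 21) = sqrt(-(-16 + 5 + sqrt(5)) - 21) = sqrt(-(-11 + sqrt(5)) - 21) = sqrt((11 - sqrt(5)) - 21) = sqrt(-10 - sqrt(5))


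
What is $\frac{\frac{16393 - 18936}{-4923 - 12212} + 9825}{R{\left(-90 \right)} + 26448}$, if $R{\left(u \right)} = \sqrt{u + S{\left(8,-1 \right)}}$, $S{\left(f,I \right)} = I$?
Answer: $\frac{4452624423264}{11985877582325} - \frac{168353918 i \sqrt{91}}{11985877582325} \approx 0.37149 - 0.00013399 i$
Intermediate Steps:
$R{\left(u \right)} = \sqrt{-1 + u}$ ($R{\left(u \right)} = \sqrt{u - 1} = \sqrt{-1 + u}$)
$\frac{\frac{16393 - 18936}{-4923 - 12212} + 9825}{R{\left(-90 \right)} + 26448} = \frac{\frac{16393 - 18936}{-4923 - 12212} + 9825}{\sqrt{-1 - 90} + 26448} = \frac{- \frac{2543}{-17135} + 9825}{\sqrt{-91} + 26448} = \frac{\left(-2543\right) \left(- \frac{1}{17135}\right) + 9825}{i \sqrt{91} + 26448} = \frac{\frac{2543}{17135} + 9825}{26448 + i \sqrt{91}} = \frac{168353918}{17135 \left(26448 + i \sqrt{91}\right)}$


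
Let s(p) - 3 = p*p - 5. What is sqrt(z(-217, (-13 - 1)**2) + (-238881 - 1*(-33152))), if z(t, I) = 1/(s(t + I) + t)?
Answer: I*sqrt(10139147814)/222 ≈ 453.57*I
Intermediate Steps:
s(p) = -2 + p**2 (s(p) = 3 + (p*p - 5) = 3 + (p**2 - 5) = 3 + (-5 + p**2) = -2 + p**2)
z(t, I) = 1/(-2 + t + (I + t)**2) (z(t, I) = 1/((-2 + (t + I)**2) + t) = 1/((-2 + (I + t)**2) + t) = 1/(-2 + t + (I + t)**2))
sqrt(z(-217, (-13 - 1)**2) + (-238881 - 1*(-33152))) = sqrt(1/(-2 - 217 + ((-13 - 1)**2 - 217)**2) + (-238881 - 1*(-33152))) = sqrt(1/(-2 - 217 + ((-14)**2 - 217)**2) + (-238881 + 33152)) = sqrt(1/(-2 - 217 + (196 - 217)**2) - 205729) = sqrt(1/(-2 - 217 + (-21)**2) - 205729) = sqrt(1/(-2 - 217 + 441) - 205729) = sqrt(1/222 - 205729) = sqrt(-45671837/222) = I*sqrt(10139147814)/222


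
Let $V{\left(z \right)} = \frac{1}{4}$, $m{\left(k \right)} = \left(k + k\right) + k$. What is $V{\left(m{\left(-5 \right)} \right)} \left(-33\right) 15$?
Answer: $- \frac{495}{4} \approx -123.75$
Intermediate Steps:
$m{\left(k \right)} = 3 k$ ($m{\left(k \right)} = 2 k + k = 3 k$)
$V{\left(z \right)} = \frac{1}{4}$
$V{\left(m{\left(-5 \right)} \right)} \left(-33\right) 15 = \frac{1}{4} \left(-33\right) 15 = \left(- \frac{33}{4}\right) 15 = - \frac{495}{4}$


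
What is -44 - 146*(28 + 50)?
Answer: -11432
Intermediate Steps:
-44 - 146*(28 + 50) = -44 - 146*78 = -44 - 11388 = -11432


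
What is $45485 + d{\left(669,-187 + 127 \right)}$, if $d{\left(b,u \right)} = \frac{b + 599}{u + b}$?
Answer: $\frac{27701633}{609} \approx 45487.0$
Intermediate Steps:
$d{\left(b,u \right)} = \frac{599 + b}{b + u}$
$45485 + d{\left(669,-187 + 127 \right)} = 45485 + \frac{599 + 669}{669 + \left(-187 + 127\right)} = 45485 + \frac{1}{669 - 60} \cdot 1268 = 45485 + \frac{1}{609} \cdot 1268 = 45485 + \frac{1268}{609} = \frac{27701633}{609}$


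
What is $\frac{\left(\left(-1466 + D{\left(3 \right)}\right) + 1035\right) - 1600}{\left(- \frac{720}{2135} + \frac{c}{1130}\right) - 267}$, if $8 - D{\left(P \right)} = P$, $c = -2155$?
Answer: $\frac{195513052}{25982615} \approx 7.5248$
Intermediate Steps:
$D{\left(P \right)} = 8 - P$
$\frac{\left(\left(-1466 + D{\left(3 \right)}\right) + 1035\right) - 1600}{\left(- \frac{720}{2135} + \frac{c}{1130}\right) - 267} = \frac{\left(\left(-1466 + \left(8 - 3\right)\right) + 1035\right) - 1600}{\left(- \frac{720}{2135} - \frac{2155}{1130}\right) - 267} = \frac{\left(\left(-1466 + \left(8 - 3\right)\right) + 1035\right) - 1600}{\left(\left(-720\right) \frac{1}{2135} - \frac{431}{226}\right) - 267} = \frac{\left(\left(-1466 + 5\right) + 1035\right) - 1600}{\left(- \frac{144}{427} - \frac{431}{226}\right) - 267} = \frac{\left(-1461 + 1035\right) - 1600}{- \frac{216581}{96502} - 267} = \frac{-426 - 1600}{- \frac{25982615}{96502}} = \left(-2026\right) \left(- \frac{96502}{25982615}\right) = \frac{195513052}{25982615}$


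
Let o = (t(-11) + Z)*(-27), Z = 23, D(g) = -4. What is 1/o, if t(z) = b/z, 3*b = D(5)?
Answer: -11/6867 ≈ -0.0016019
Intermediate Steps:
b = -4/3 (b = (1/3)*(-4) = -4/3 ≈ -1.3333)
t(z) = -4/(3*z)
o = -6867/11 (o = (-4/3/(-11) + 23)*(-27) = (-4/3*(-1/11) + 23)*(-27) = (4/33 + 23)*(-27) = (763/33)*(-27) = -6867/11 ≈ -624.27)
1/o = 1/(-6867/11) = -11/6867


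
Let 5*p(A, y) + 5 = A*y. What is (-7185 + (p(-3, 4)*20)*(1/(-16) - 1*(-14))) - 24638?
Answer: -131083/4 ≈ -32771.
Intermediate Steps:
p(A, y) = -1 + A*y/5 (p(A, y) = -1 + (A*y)/5 = -1 + A*y/5)
(-7185 + (p(-3, 4)*20)*(1/(-16) - 1*(-14))) - 24638 = (-7185 + ((-1 + (1/5)*(-3)*4)*20)*(1/(-16) - 1*(-14))) - 24638 = (-7185 + ((-1 - 12/5)*20)*(-1/16 + 14)) - 24638 = (-7185 - 17/5*20*(223/16)) - 24638 = (-7185 - 68*223/16) - 24638 = (-7185 - 3791/4) - 24638 = -32531/4 - 24638 = -131083/4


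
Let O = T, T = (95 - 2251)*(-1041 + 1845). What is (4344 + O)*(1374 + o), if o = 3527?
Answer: -8474221080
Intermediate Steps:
T = -1733424 (T = -2156*804 = -1733424)
O = -1733424
(4344 + O)*(1374 + o) = (4344 - 1733424)*(1374 + 3527) = -1729080*4901 = -8474221080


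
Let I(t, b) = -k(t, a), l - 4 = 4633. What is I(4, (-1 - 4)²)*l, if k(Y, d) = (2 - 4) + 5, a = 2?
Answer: -13911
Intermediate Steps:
l = 4637 (l = 4 + 4633 = 4637)
k(Y, d) = 3 (k(Y, d) = -2 + 5 = 3)
I(t, b) = -3 (I(t, b) = -1*3 = -3)
I(4, (-1 - 4)²)*l = -3*4637 = -13911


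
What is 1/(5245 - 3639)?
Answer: 1/1606 ≈ 0.00062266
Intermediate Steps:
1/(5245 - 3639) = 1/1606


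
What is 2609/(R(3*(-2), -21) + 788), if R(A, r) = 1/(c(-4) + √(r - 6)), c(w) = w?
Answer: 88392920/26694289 + 7827*I*√3/26694289 ≈ 3.3113 + 0.00050785*I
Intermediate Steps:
R(A, r) = 1/(-4 + √(-6 + r)) (R(A, r) = 1/(-4 + √(r - 6)) = 1/(-4 + √(-6 + r)))
2609/(R(3*(-2), -21) + 788) = 2609/(1/(-4 + √(-6 - 21)) + 788) = 2609/(1/(-4 + √(-27)) + 788) = 2609/(1/(-4 + 3*I*√3) + 788) = 2609/(788 + 1/(-4 + 3*I*√3))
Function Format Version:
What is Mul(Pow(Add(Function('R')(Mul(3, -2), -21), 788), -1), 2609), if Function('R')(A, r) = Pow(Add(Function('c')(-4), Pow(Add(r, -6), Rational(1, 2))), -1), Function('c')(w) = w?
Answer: Add(Rational(88392920, 26694289), Mul(Rational(7827, 26694289), I, Pow(3, Rational(1, 2)))) ≈ Add(3.3113, Mul(0.00050785, I))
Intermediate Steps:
Function('R')(A, r) = Pow(Add(-4, Pow(Add(-6, r), Rational(1, 2))), -1) (Function('R')(A, r) = Pow(Add(-4, Pow(Add(r, -6), Rational(1, 2))), -1) = Pow(Add(-4, Pow(Add(-6, r), Rational(1, 2))), -1))
Mul(Pow(Add(Function('R')(Mul(3, -2), -21), 788), -1), 2609) = Mul(Pow(Add(Pow(Add(-4, Pow(Add(-6, -21), Rational(1, 2))), -1), 788), -1), 2609) = Mul(Pow(Add(Pow(Add(-4, Pow(-27, Rational(1, 2))), -1), 788), -1), 2609) = Mul(Pow(Add(Pow(Add(-4, Mul(3, I, Pow(3, Rational(1, 2)))), -1), 788), -1), 2609) = Mul(Pow(Add(788, Pow(Add(-4, Mul(3, I, Pow(3, Rational(1, 2)))), -1)), -1), 2609) = Mul(2609, Pow(Add(788, Pow(Add(-4, Mul(3, I, Pow(3, Rational(1, 2)))), -1)), -1))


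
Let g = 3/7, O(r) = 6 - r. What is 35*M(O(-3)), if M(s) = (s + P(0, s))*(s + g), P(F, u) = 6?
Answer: 4950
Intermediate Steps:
g = 3/7 (g = 3*(1/7) = 3/7 ≈ 0.42857)
M(s) = (6 + s)*(3/7 + s) (M(s) = (s + 6)*(s + 3/7) = (6 + s)*(3/7 + s))
35*M(O(-3)) = 35*(18/7 + (6 - 1*(-3))**2 + 45*(6 - 1*(-3))/7) = 35*(18/7 + (6 + 3)**2 + 45*(6 + 3)/7) = 35*(18/7 + 9**2 + (45/7)*9) = 35*(18/7 + 81 + 405/7) = 35*(990/7) = 4950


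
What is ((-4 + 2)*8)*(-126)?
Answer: 2016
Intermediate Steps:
((-4 + 2)*8)*(-126) = -2*8*(-126) = -16*(-126) = 2016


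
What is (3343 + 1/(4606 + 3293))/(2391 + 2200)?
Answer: 26406358/36264309 ≈ 0.72816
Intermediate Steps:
(3343 + 1/(4606 + 3293))/(2391 + 2200) = (3343 + 1/7899)/4591 = (3343 + 1/7899)*(1/4591) = (26406358/7899)*(1/4591) = 26406358/36264309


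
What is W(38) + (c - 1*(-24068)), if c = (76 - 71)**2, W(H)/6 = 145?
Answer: 24963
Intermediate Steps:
W(H) = 870 (W(H) = 6*145 = 870)
c = 25 (c = 5**2 = 25)
W(38) + (c - 1*(-24068)) = 870 + (25 - 1*(-24068)) = 870 + (25 + 24068) = 870 + 24093 = 24963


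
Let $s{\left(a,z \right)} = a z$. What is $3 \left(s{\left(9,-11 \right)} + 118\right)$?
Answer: $57$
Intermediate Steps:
$3 \left(s{\left(9,-11 \right)} + 118\right) = 3 \left(9 \left(-11\right) + 118\right) = 3 \left(-99 + 118\right) = 3 \cdot 19 = 57$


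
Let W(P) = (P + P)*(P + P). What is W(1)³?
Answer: 64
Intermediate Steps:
W(P) = 4*P² (W(P) = (2*P)*(2*P) = 4*P²)
W(1)³ = (4*1²)³ = (4*1)³ = 4³ = 64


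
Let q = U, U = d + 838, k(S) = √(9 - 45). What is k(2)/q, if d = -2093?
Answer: -6*I/1255 ≈ -0.0047809*I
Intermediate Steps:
k(S) = 6*I (k(S) = √(-36) = 6*I)
U = -1255 (U = -2093 + 838 = -1255)
q = -1255
k(2)/q = (6*I)/(-1255) = (6*I)*(-1/1255) = -6*I/1255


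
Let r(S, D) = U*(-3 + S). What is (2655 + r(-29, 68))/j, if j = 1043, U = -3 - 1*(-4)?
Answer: 2623/1043 ≈ 2.5149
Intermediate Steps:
U = 1 (U = -3 + 4 = 1)
r(S, D) = -3 + S (r(S, D) = 1*(-3 + S) = -3 + S)
(2655 + r(-29, 68))/j = (2655 + (-3 - 29))/1043 = (2655 - 32)*(1/1043) = 2623*(1/1043) = 2623/1043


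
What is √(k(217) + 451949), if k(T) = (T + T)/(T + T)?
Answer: 5*√18078 ≈ 672.27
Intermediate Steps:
k(T) = 1 (k(T) = (2*T)/((2*T)) = (2*T)*(1/(2*T)) = 1)
√(k(217) + 451949) = √(1 + 451949) = √451950 = 5*√18078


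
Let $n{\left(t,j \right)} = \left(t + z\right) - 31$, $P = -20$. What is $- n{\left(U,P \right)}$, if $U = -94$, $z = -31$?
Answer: $156$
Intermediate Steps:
$n{\left(t,j \right)} = -62 + t$ ($n{\left(t,j \right)} = \left(t - 31\right) - 31 = \left(-31 + t\right) - 31 = -62 + t$)
$- n{\left(U,P \right)} = - (-62 - 94) = \left(-1\right) \left(-156\right) = 156$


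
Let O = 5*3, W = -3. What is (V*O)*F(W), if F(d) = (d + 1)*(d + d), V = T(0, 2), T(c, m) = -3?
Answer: -540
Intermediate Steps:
V = -3
F(d) = 2*d*(1 + d) (F(d) = (1 + d)*(2*d) = 2*d*(1 + d))
O = 15
(V*O)*F(W) = (-3*15)*(2*(-3)*(1 - 3)) = -90*(-3)*(-2) = -45*12 = -540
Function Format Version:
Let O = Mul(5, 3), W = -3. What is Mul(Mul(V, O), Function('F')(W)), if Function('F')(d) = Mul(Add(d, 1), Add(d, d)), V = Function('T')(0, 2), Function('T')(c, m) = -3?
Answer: -540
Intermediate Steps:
V = -3
Function('F')(d) = Mul(2, d, Add(1, d)) (Function('F')(d) = Mul(Add(1, d), Mul(2, d)) = Mul(2, d, Add(1, d)))
O = 15
Mul(Mul(V, O), Function('F')(W)) = Mul(Mul(-3, 15), Mul(2, -3, Add(1, -3))) = Mul(-45, Mul(2, -3, -2)) = Mul(-45, 12) = -540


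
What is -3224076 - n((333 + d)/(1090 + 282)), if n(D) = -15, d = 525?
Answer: -3224061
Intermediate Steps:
-3224076 - n((333 + d)/(1090 + 282)) = -3224076 - 1*(-15) = -3224076 + 15 = -3224061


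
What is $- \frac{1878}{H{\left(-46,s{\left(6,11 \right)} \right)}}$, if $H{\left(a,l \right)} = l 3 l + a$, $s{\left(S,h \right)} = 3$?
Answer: $\frac{1878}{19} \approx 98.842$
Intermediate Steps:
$H{\left(a,l \right)} = a + 3 l^{2}$ ($H{\left(a,l \right)} = 3 l l + a = 3 l^{2} + a = a + 3 l^{2}$)
$- \frac{1878}{H{\left(-46,s{\left(6,11 \right)} \right)}} = - \frac{1878}{-46 + 3 \cdot 3^{2}} = - \frac{1878}{-46 + 3 \cdot 9} = - \frac{1878}{-46 + 27} = - \frac{1878}{-19} = \left(-1878\right) \left(- \frac{1}{19}\right) = \frac{1878}{19}$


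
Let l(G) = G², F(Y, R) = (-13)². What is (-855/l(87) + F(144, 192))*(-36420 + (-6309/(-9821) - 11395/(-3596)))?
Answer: -91333943275262437/14850510878 ≈ -6.1502e+6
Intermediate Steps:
F(Y, R) = 169
(-855/l(87) + F(144, 192))*(-36420 + (-6309/(-9821) - 11395/(-3596))) = (-855/(87²) + 169)*(-36420 + (-6309/(-9821) - 11395/(-3596))) = (-855/7569 + 169)*(-36420 + (-6309*(-1/9821) - 11395*(-1/3596))) = (-855*1/7569 + 169)*(-36420 + (6309/9821 + 11395/3596)) = (-95/841 + 169)*(-36420 + 134597459/35316316) = (142034/841)*(-1286085631261/35316316) = -91333943275262437/14850510878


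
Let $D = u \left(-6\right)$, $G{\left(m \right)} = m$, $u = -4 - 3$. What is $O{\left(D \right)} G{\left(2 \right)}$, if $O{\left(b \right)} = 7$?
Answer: $14$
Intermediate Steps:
$u = -7$
$D = 42$ ($D = \left(-7\right) \left(-6\right) = 42$)
$O{\left(D \right)} G{\left(2 \right)} = 7 \cdot 2 = 14$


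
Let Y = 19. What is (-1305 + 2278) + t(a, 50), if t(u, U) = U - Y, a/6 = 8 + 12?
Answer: 1004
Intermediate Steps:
a = 120 (a = 6*(8 + 12) = 6*20 = 120)
t(u, U) = -19 + U (t(u, U) = U - 1*19 = U - 19 = -19 + U)
(-1305 + 2278) + t(a, 50) = (-1305 + 2278) + (-19 + 50) = 973 + 31 = 1004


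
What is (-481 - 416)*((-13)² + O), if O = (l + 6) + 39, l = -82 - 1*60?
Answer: -64584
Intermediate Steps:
l = -142 (l = -82 - 60 = -142)
O = -97 (O = (-142 + 6) + 39 = -136 + 39 = -97)
(-481 - 416)*((-13)² + O) = (-481 - 416)*((-13)² - 97) = -897*(169 - 97) = -897*72 = -64584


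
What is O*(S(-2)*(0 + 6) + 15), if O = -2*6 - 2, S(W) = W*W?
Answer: -546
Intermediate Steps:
S(W) = W²
O = -14 (O = -12 - 2 = -14)
O*(S(-2)*(0 + 6) + 15) = -14*((-2)²*(0 + 6) + 15) = -14*(4*6 + 15) = -14*(24 + 15) = -14*39 = -546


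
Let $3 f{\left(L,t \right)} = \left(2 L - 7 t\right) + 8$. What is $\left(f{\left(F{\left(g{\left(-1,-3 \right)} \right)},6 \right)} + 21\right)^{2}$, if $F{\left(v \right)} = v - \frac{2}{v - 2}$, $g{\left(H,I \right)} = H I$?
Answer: $\frac{961}{9} \approx 106.78$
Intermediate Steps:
$F{\left(v \right)} = v - \frac{2}{-2 + v}$
$f{\left(L,t \right)} = \frac{8}{3} - \frac{7 t}{3} + \frac{2 L}{3}$ ($f{\left(L,t \right)} = \frac{\left(2 L - 7 t\right) + 8}{3} = \frac{\left(- 7 t + 2 L\right) + 8}{3} = \frac{8 - 7 t + 2 L}{3} = \frac{8}{3} - \frac{7 t}{3} + \frac{2 L}{3}$)
$\left(f{\left(F{\left(g{\left(-1,-3 \right)} \right)},6 \right)} + 21\right)^{2} = \left(\left(\frac{8}{3} - 14 + \frac{2 \frac{-2 + \left(\left(-1\right) \left(-3\right)\right)^{2} - 2 \left(\left(-1\right) \left(-3\right)\right)}{-2 - -3}}{3}\right) + 21\right)^{2} = \left(\left(\frac{8}{3} - 14 + \frac{2 \frac{-2 + 3^{2} - 6}{-2 + 3}}{3}\right) + 21\right)^{2} = \left(\left(\frac{8}{3} - 14 + \frac{2 \frac{-2 + 9 - 6}{1}}{3}\right) + 21\right)^{2} = \left(\left(\frac{8}{3} - 14 + \frac{2 \cdot 1 \cdot 1}{3}\right) + 21\right)^{2} = \left(\left(\frac{8}{3} - 14 + \frac{2}{3} \cdot 1\right) + 21\right)^{2} = \left(\left(\frac{8}{3} - 14 + \frac{2}{3}\right) + 21\right)^{2} = \left(- \frac{32}{3} + 21\right)^{2} = \left(\frac{31}{3}\right)^{2} = \frac{961}{9}$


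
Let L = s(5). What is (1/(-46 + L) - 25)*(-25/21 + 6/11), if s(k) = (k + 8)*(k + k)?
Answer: 312751/19404 ≈ 16.118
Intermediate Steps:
s(k) = 2*k*(8 + k) (s(k) = (8 + k)*(2*k) = 2*k*(8 + k))
L = 130 (L = 2*5*(8 + 5) = 2*5*13 = 130)
(1/(-46 + L) - 25)*(-25/21 + 6/11) = (1/(-46 + 130) - 25)*(-25/21 + 6/11) = (1/84 - 25)*(-25*1/21 + 6*(1/11)) = (1/84 - 25)*(-25/21 + 6/11) = -2099/84*(-149/231) = 312751/19404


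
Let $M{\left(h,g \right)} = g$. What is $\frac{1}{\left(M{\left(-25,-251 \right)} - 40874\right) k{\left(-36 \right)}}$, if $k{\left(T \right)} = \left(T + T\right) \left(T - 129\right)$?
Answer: $- \frac{1}{488565000} \approx -2.0468 \cdot 10^{-9}$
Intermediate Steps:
$k{\left(T \right)} = 2 T \left(-129 + T\right)$
$\frac{1}{\left(M{\left(-25,-251 \right)} - 40874\right) k{\left(-36 \right)}} = \frac{1}{\left(-251 - 40874\right) 2 \left(-36\right) \left(-129 - 36\right)} = \frac{1}{\left(-41125\right) 2 \left(-36\right) \left(-165\right)} = - \frac{1}{41125 \cdot 11880} = \left(- \frac{1}{41125}\right) \frac{1}{11880} = - \frac{1}{488565000}$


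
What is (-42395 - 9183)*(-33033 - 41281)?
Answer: 3832967492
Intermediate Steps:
(-42395 - 9183)*(-33033 - 41281) = -51578*(-74314) = 3832967492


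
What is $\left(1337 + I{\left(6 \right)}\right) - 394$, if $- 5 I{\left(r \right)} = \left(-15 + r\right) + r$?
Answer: $\frac{4718}{5} \approx 943.6$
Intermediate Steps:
$I{\left(r \right)} = 3 - \frac{2 r}{5}$ ($I{\left(r \right)} = - \frac{\left(-15 + r\right) + r}{5} = - \frac{-15 + 2 r}{5} = 3 - \frac{2 r}{5}$)
$\left(1337 + I{\left(6 \right)}\right) - 394 = \left(1337 + \left(3 - \frac{12}{5}\right)\right) - 394 = \left(1337 + \frac{3}{5}\right) - 394 = \frac{6688}{5} - 394 = \frac{4718}{5}$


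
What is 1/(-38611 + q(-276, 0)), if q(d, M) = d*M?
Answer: -1/38611 ≈ -2.5899e-5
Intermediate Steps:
q(d, M) = M*d
1/(-38611 + q(-276, 0)) = 1/(-38611 + 0*(-276)) = 1/(-38611 + 0) = 1/(-38611) = -1/38611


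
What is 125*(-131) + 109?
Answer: -16266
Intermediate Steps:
125*(-131) + 109 = -16375 + 109 = -16266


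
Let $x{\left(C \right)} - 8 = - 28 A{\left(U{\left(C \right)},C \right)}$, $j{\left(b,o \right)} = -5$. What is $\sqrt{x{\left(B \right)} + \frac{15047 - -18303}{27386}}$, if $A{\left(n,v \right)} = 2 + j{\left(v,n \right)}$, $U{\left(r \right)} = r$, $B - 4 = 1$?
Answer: $\frac{\sqrt{17478169683}}{13693} \approx 9.6549$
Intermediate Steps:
$B = 5$ ($B = 4 + 1 = 5$)
$A{\left(n,v \right)} = -3$ ($A{\left(n,v \right)} = 2 - 5 = -3$)
$x{\left(C \right)} = 92$ ($x{\left(C \right)} = 8 - -84 = 8 + 84 = 92$)
$\sqrt{x{\left(B \right)} + \frac{15047 - -18303}{27386}} = \sqrt{92 + \frac{15047 - -18303}{27386}} = \sqrt{92 + \left(15047 + 18303\right) \frac{1}{27386}} = \sqrt{92 + 33350 \cdot \frac{1}{27386}} = \sqrt{92 + \frac{16675}{13693}} = \sqrt{\frac{1276431}{13693}} = \frac{\sqrt{17478169683}}{13693}$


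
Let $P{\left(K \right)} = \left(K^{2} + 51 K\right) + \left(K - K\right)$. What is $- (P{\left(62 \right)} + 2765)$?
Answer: $-9771$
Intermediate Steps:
$P{\left(K \right)} = K^{2} + 51 K$ ($P{\left(K \right)} = \left(K^{2} + 51 K\right) + 0 = K^{2} + 51 K$)
$- (P{\left(62 \right)} + 2765) = - (62 \left(51 + 62\right) + 2765) = - (62 \cdot 113 + 2765) = - (7006 + 2765) = \left(-1\right) 9771 = -9771$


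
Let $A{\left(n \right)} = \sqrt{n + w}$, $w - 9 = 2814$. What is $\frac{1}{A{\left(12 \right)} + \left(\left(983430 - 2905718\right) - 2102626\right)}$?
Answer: $- \frac{1341638}{5399977568187} - \frac{\sqrt{35}}{1799992522729} \approx -2.4846 \cdot 10^{-7}$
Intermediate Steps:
$w = 2823$ ($w = 9 + 2814 = 2823$)
$A{\left(n \right)} = \sqrt{2823 + n}$ ($A{\left(n \right)} = \sqrt{n + 2823} = \sqrt{2823 + n}$)
$\frac{1}{A{\left(12 \right)} + \left(\left(983430 - 2905718\right) - 2102626\right)} = \frac{1}{\sqrt{2823 + 12} + \left(\left(983430 - 2905718\right) - 2102626\right)} = \frac{1}{\sqrt{2835} - 4024914} = \frac{1}{9 \sqrt{35} - 4024914} = \frac{1}{-4024914 + 9 \sqrt{35}}$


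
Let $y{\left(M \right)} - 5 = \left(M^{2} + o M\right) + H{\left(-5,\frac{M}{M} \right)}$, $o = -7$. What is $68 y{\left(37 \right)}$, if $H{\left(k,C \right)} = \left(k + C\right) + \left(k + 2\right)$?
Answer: $75344$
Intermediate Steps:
$H{\left(k,C \right)} = 2 + C + 2 k$ ($H{\left(k,C \right)} = \left(C + k\right) + \left(2 + k\right) = 2 + C + 2 k$)
$y{\left(M \right)} = -2 + M^{2} - 7 M$ ($y{\left(M \right)} = 5 + \left(\left(M^{2} - 7 M\right) + \left(2 + \frac{M}{M} + 2 \left(-5\right)\right)\right) = 5 + \left(\left(M^{2} - 7 M\right) + \left(2 + 1 - 10\right)\right) = 5 - \left(7 - M^{2} + 7 M\right) = -2 + M^{2} - 7 M$)
$68 y{\left(37 \right)} = 68 \left(-2 + 37^{2} - 259\right) = 68 \left(-2 + 1369 - 259\right) = 68 \cdot 1108 = 75344$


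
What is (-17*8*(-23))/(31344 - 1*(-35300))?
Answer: 782/16661 ≈ 0.046936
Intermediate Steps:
(-17*8*(-23))/(31344 - 1*(-35300)) = (-136*(-23))/(31344 + 35300) = 3128/66644 = 3128*(1/66644) = 782/16661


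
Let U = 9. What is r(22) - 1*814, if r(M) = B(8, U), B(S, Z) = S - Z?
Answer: -815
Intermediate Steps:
r(M) = -1 (r(M) = 8 - 1*9 = 8 - 9 = -1)
r(22) - 1*814 = -1 - 1*814 = -1 - 814 = -815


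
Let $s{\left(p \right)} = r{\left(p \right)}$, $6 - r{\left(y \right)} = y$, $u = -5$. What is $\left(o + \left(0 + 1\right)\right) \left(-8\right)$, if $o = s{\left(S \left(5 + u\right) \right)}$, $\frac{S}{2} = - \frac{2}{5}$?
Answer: $-56$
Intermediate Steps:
$r{\left(y \right)} = 6 - y$
$S = - \frac{4}{5}$ ($S = 2 \left(- \frac{2}{5}\right) = - \frac{4}{5} \approx -0.8$)
$s{\left(p \right)} = 6 - p$
$o = 6$ ($o = 6 - - \frac{4 \left(5 - 5\right)}{5} = 6 - \left(- \frac{4}{5}\right) 0 = 6 - 0 = 6 + 0 = 6$)
$\left(o + \left(0 + 1\right)\right) \left(-8\right) = \left(6 + \left(0 + 1\right)\right) \left(-8\right) = \left(6 + 1\right) \left(-8\right) = 7 \left(-8\right) = -56$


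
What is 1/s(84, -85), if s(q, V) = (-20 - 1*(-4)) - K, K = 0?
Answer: -1/16 ≈ -0.062500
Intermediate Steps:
s(q, V) = -16 (s(q, V) = (-20 - 1*(-4)) - 1*0 = (-20 + 4) + 0 = -16 + 0 = -16)
1/s(84, -85) = 1/(-16) = -1/16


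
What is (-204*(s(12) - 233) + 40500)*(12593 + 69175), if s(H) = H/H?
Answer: 7181519904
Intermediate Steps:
s(H) = 1
(-204*(s(12) - 233) + 40500)*(12593 + 69175) = (-204*(1 - 233) + 40500)*(12593 + 69175) = (-204*(-232) + 40500)*81768 = (47328 + 40500)*81768 = 87828*81768 = 7181519904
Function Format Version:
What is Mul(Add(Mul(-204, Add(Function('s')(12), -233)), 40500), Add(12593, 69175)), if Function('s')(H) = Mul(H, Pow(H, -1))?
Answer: 7181519904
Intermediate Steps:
Function('s')(H) = 1
Mul(Add(Mul(-204, Add(Function('s')(12), -233)), 40500), Add(12593, 69175)) = Mul(Add(Mul(-204, Add(1, -233)), 40500), Add(12593, 69175)) = Mul(Add(Mul(-204, -232), 40500), 81768) = Mul(Add(47328, 40500), 81768) = Mul(87828, 81768) = 7181519904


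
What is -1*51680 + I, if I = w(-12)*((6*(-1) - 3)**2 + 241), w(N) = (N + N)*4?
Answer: -82592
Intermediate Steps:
w(N) = 8*N (w(N) = (2*N)*4 = 8*N)
I = -30912 (I = (8*(-12))*((6*(-1) - 3)**2 + 241) = -96*((-6 - 3)**2 + 241) = -96*((-9)**2 + 241) = -96*(81 + 241) = -96*322 = -30912)
-1*51680 + I = -1*51680 - 30912 = -51680 - 30912 = -82592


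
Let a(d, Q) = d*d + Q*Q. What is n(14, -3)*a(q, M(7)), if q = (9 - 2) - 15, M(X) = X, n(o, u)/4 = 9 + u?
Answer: 2712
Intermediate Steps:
n(o, u) = 36 + 4*u (n(o, u) = 4*(9 + u) = 36 + 4*u)
q = -8 (q = 7 - 15 = -8)
a(d, Q) = Q² + d² (a(d, Q) = d² + Q² = Q² + d²)
n(14, -3)*a(q, M(7)) = (36 + 4*(-3))*(7² + (-8)²) = (36 - 12)*(49 + 64) = 24*113 = 2712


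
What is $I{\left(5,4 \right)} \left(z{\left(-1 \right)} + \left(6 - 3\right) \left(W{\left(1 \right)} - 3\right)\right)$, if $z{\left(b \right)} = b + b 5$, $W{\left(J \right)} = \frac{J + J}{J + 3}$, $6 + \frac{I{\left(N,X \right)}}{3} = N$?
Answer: $\frac{81}{2} \approx 40.5$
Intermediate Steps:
$I{\left(N,X \right)} = -18 + 3 N$
$W{\left(J \right)} = \frac{2 J}{3 + J}$
$z{\left(b \right)} = 6 b$ ($z{\left(b \right)} = b + 5 b = 6 b$)
$I{\left(5,4 \right)} \left(z{\left(-1 \right)} + \left(6 - 3\right) \left(W{\left(1 \right)} - 3\right)\right) = \left(-18 + 3 \cdot 5\right) \left(6 \left(-1\right) + \left(6 - 3\right) \left(2 \cdot 1 \frac{1}{3 + 1} - 3\right)\right) = \left(-18 + 15\right) \left(-6 + \left(6 - 3\right) \left(2 \cdot 1 \cdot \frac{1}{4} - 3\right)\right) = - 3 \left(-6 + 3 \left(2 \cdot 1 \cdot \frac{1}{4} - 3\right)\right) = - 3 \left(-6 + 3 \left(\frac{1}{2} - 3\right)\right) = - 3 \left(-6 + 3 \left(- \frac{5}{2}\right)\right) = - 3 \left(-6 - \frac{15}{2}\right) = \left(-3\right) \left(- \frac{27}{2}\right) = \frac{81}{2}$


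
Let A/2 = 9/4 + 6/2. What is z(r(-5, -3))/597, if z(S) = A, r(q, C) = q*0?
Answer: 7/398 ≈ 0.017588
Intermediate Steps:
r(q, C) = 0
A = 21/2 (A = 2*(9/4 + 6/2) = 2*(9*(1/4) + 6*(1/2)) = 2*(9/4 + 3) = 2*(21/4) = 21/2 ≈ 10.500)
z(S) = 21/2
z(r(-5, -3))/597 = (21/2)/597 = (21/2)*(1/597) = 7/398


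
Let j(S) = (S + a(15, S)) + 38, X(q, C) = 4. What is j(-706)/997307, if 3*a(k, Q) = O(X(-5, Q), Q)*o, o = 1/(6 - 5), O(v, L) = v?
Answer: -2000/2991921 ≈ -0.00066847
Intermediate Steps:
o = 1 (o = 1/1 = 1)
a(k, Q) = 4/3 (a(k, Q) = (4*1)/3 = (⅓)*4 = 4/3)
j(S) = 118/3 + S (j(S) = (S + 4/3) + 38 = (4/3 + S) + 38 = 118/3 + S)
j(-706)/997307 = (118/3 - 706)/997307 = -2000/3*1/997307 = -2000/2991921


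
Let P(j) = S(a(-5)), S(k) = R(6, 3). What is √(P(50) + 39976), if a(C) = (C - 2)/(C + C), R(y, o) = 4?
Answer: 2*√9995 ≈ 199.95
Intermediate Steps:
a(C) = (-2 + C)/(2*C) (a(C) = (-2 + C)/((2*C)) = (-2 + C)*(1/(2*C)) = (-2 + C)/(2*C))
S(k) = 4
P(j) = 4
√(P(50) + 39976) = √(4 + 39976) = √39980 = 2*√9995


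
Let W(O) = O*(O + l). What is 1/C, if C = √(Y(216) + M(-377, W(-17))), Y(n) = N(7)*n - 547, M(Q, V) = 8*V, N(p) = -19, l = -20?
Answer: √381/381 ≈ 0.051232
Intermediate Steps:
W(O) = O*(-20 + O) (W(O) = O*(O - 20) = O*(-20 + O))
Y(n) = -547 - 19*n (Y(n) = -19*n - 547 = -547 - 19*n)
C = √381 (C = √((-547 - 19*216) + 8*(-17*(-20 - 17))) = √((-547 - 4104) + 8*(-17*(-37))) = √(-4651 + 8*629) = √(-4651 + 5032) = √381 ≈ 19.519)
1/C = 1/(√381) = √381/381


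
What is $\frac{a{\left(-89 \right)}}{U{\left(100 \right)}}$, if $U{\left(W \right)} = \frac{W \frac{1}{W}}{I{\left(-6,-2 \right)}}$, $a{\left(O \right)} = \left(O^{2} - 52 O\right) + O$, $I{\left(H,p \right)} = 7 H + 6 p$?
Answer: $-672840$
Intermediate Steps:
$I{\left(H,p \right)} = 6 p + 7 H$
$a{\left(O \right)} = O^{2} - 51 O$
$U{\left(W \right)} = - \frac{1}{54}$ ($U{\left(W \right)} = \frac{W \frac{1}{W}}{6 \left(-2\right) + 7 \left(-6\right)} = 1 \frac{1}{-12 - 42} = 1 \frac{1}{-54} = 1 \left(- \frac{1}{54}\right) = - \frac{1}{54}$)
$\frac{a{\left(-89 \right)}}{U{\left(100 \right)}} = \frac{\left(-89\right) \left(-51 - 89\right)}{- \frac{1}{54}} = \left(-89\right) \left(-140\right) \left(-54\right) = 12460 \left(-54\right) = -672840$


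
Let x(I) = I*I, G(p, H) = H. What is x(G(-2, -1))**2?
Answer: 1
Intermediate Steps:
x(I) = I**2
x(G(-2, -1))**2 = ((-1)**2)**2 = 1**2 = 1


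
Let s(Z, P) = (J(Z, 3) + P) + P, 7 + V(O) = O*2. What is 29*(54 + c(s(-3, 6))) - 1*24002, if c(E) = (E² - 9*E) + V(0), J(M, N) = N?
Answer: -20029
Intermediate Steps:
V(O) = -7 + 2*O (V(O) = -7 + O*2 = -7 + 2*O)
s(Z, P) = 3 + 2*P (s(Z, P) = (3 + P) + P = 3 + 2*P)
c(E) = -7 + E² - 9*E (c(E) = (E² - 9*E) + (-7 + 2*0) = (E² - 9*E) + (-7 + 0) = (E² - 9*E) - 7 = -7 + E² - 9*E)
29*(54 + c(s(-3, 6))) - 1*24002 = 29*(54 + (-7 + (3 + 2*6)² - 9*(3 + 2*6))) - 1*24002 = 29*(54 + (-7 + (3 + 12)² - 9*(3 + 12))) - 24002 = 29*(54 + (-7 + 15² - 9*15)) - 24002 = 29*(54 + (-7 + 225 - 135)) - 24002 = 29*(54 + 83) - 24002 = 29*137 - 24002 = 3973 - 24002 = -20029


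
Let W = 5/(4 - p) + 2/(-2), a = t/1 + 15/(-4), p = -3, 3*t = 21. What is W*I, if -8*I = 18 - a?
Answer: 59/112 ≈ 0.52679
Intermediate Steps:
t = 7 (t = (⅓)*21 = 7)
a = 13/4 (a = 7/1 + 15/(-4) = 7*1 + 15*(-¼) = 7 - 15/4 = 13/4 ≈ 3.2500)
I = -59/32 (I = -(18 - 1*13/4)/8 = -(18 - 13/4)/8 = -⅛*59/4 = -59/32 ≈ -1.8438)
W = -2/7 (W = 5/(4 - 1*(-3)) + 2/(-2) = 5/(4 + 3) + 2*(-½) = 5/7 - 1 = -2/7 ≈ -0.28571)
W*I = -2/7*(-59/32) = 59/112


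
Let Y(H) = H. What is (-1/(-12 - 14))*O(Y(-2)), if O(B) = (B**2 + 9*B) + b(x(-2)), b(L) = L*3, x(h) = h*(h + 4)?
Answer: -1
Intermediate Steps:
x(h) = h*(4 + h)
b(L) = 3*L
O(B) = -12 + B**2 + 9*B (O(B) = (B**2 + 9*B) + 3*(-2*(4 - 2)) = (B**2 + 9*B) + 3*(-2*2) = (B**2 + 9*B) + 3*(-4) = (B**2 + 9*B) - 12 = -12 + B**2 + 9*B)
(-1/(-12 - 14))*O(Y(-2)) = (-1/(-12 - 14))*(-12 + (-2)**2 + 9*(-2)) = (-1/(-26))*(-12 + 4 - 18) = -1*(-1/26)*(-26) = (1/26)*(-26) = -1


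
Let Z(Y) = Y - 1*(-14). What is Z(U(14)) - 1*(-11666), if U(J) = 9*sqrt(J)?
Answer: 11680 + 9*sqrt(14) ≈ 11714.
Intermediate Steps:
Z(Y) = 14 + Y (Z(Y) = Y + 14 = 14 + Y)
Z(U(14)) - 1*(-11666) = (14 + 9*sqrt(14)) - 1*(-11666) = (14 + 9*sqrt(14)) + 11666 = 11680 + 9*sqrt(14)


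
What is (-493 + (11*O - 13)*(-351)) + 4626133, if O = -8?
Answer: 4661091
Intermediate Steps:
(-493 + (11*O - 13)*(-351)) + 4626133 = (-493 + (11*(-8) - 13)*(-351)) + 4626133 = (-493 + (-88 - 13)*(-351)) + 4626133 = (-493 - 101*(-351)) + 4626133 = (-493 + 35451) + 4626133 = 34958 + 4626133 = 4661091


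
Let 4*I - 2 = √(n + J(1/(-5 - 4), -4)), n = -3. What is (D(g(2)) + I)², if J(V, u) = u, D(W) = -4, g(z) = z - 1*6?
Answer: (14 - I*√7)²/16 ≈ 11.813 - 4.6301*I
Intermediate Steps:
g(z) = -6 + z (g(z) = z - 6 = -6 + z)
I = ½ + I*√7/4 (I = ½ + √(-3 - 4)/4 = ½ + √(-7)/4 = ½ + (I*√7)/4 = ½ + I*√7/4 ≈ 0.5 + 0.66144*I)
(D(g(2)) + I)² = (-4 + (½ + I*√7/4))² = (-7/2 + I*√7/4)²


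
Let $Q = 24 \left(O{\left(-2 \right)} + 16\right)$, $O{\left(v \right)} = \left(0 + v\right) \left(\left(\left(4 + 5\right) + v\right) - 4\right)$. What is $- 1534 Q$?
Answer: $-368160$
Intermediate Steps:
$O{\left(v \right)} = v \left(5 + v\right)$ ($O{\left(v \right)} = v \left(\left(9 + v\right) - 4\right) = v \left(5 + v\right)$)
$Q = 240$ ($Q = 24 \left(- 2 \left(5 - 2\right) + 16\right) = 24 \left(\left(-2\right) 3 + 16\right) = 24 \left(-6 + 16\right) = 24 \cdot 10 = 240$)
$- 1534 Q = \left(-1534\right) 240 = -368160$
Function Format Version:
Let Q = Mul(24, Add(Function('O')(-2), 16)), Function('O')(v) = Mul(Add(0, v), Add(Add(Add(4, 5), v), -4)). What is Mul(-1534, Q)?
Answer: -368160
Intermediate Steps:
Function('O')(v) = Mul(v, Add(5, v)) (Function('O')(v) = Mul(v, Add(Add(9, v), -4)) = Mul(v, Add(5, v)))
Q = 240 (Q = Mul(24, Add(Mul(-2, Add(5, -2)), 16)) = Mul(24, Add(Mul(-2, 3), 16)) = Mul(24, Add(-6, 16)) = Mul(24, 10) = 240)
Mul(-1534, Q) = Mul(-1534, 240) = -368160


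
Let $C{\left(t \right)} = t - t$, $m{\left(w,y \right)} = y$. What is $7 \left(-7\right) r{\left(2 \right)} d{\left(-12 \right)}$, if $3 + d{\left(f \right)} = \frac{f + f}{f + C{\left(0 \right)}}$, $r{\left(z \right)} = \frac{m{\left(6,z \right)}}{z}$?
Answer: $49$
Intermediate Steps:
$C{\left(t \right)} = 0$
$r{\left(z \right)} = 1$ ($r{\left(z \right)} = \frac{z}{z} = 1$)
$d{\left(f \right)} = -1$ ($d{\left(f \right)} = -3 + \frac{f + f}{f + 0} = -3 + \frac{2 f}{f} = -3 + 2 = -1$)
$7 \left(-7\right) r{\left(2 \right)} d{\left(-12 \right)} = 7 \left(-7\right) 1 \left(-1\right) = \left(-49\right) 1 \left(-1\right) = \left(-49\right) \left(-1\right) = 49$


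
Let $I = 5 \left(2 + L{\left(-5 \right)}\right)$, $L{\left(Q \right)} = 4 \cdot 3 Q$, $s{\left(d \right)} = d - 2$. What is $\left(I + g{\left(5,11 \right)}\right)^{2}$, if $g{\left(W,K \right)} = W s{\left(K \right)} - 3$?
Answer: $61504$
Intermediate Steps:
$s{\left(d \right)} = -2 + d$
$L{\left(Q \right)} = 12 Q$
$g{\left(W,K \right)} = -3 + W \left(-2 + K\right)$ ($g{\left(W,K \right)} = W \left(-2 + K\right) - 3 = -3 + W \left(-2 + K\right)$)
$I = -290$ ($I = 5 \left(2 + 12 \left(-5\right)\right) = 5 \left(2 - 60\right) = 5 \left(-58\right) = -290$)
$\left(I + g{\left(5,11 \right)}\right)^{2} = \left(-290 - \left(3 - 5 \left(-2 + 11\right)\right)\right)^{2} = \left(-290 + \left(-3 + 5 \cdot 9\right)\right)^{2} = \left(-290 + \left(-3 + 45\right)\right)^{2} = \left(-290 + 42\right)^{2} = \left(-248\right)^{2} = 61504$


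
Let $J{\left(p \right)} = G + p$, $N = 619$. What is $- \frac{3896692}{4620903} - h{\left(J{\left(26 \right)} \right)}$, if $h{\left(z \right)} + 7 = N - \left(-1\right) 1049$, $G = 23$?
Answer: $- \frac{7679216575}{4620903} \approx -1661.8$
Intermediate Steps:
$J{\left(p \right)} = 23 + p$
$h{\left(z \right)} = 1661$ ($h{\left(z \right)} = -7 - \left(-619 - 1049\right) = -7 + \left(619 - -1049\right) = -7 + \left(619 + 1049\right) = -7 + 1668 = 1661$)
$- \frac{3896692}{4620903} - h{\left(J{\left(26 \right)} \right)} = - \frac{3896692}{4620903} - 1661 = - \frac{7679216575}{4620903}$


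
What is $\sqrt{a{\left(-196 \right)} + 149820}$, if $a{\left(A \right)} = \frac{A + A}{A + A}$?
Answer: $\sqrt{149821} \approx 387.07$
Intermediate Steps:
$a{\left(A \right)} = 1$ ($a{\left(A \right)} = \frac{2 A}{2 A} = 2 A \frac{1}{2 A} = 1$)
$\sqrt{a{\left(-196 \right)} + 149820} = \sqrt{1 + 149820} = \sqrt{149821}$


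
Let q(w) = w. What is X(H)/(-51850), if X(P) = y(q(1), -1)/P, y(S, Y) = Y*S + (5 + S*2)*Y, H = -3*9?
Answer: -4/699975 ≈ -5.7145e-6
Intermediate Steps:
H = -27
y(S, Y) = S*Y + Y*(5 + 2*S) (y(S, Y) = S*Y + (5 + 2*S)*Y = S*Y + Y*(5 + 2*S))
X(P) = -8/P (X(P) = (-(5 + 3*1))/P = (-(5 + 3))/P = (-1*8)/P = -8/P)
X(H)/(-51850) = -8/(-27)/(-51850) = -8*(-1/27)*(-1/51850) = (8/27)*(-1/51850) = -4/699975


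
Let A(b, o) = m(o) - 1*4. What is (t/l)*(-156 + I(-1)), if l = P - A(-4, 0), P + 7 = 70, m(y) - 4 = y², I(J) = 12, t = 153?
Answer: -2448/7 ≈ -349.71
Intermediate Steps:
m(y) = 4 + y²
P = 63 (P = -7 + 70 = 63)
A(b, o) = o² (A(b, o) = (4 + o²) - 1*4 = (4 + o²) - 4 = o²)
l = 63 (l = 63 - 1*0² = 63 - 1*0 = 63 + 0 = 63)
(t/l)*(-156 + I(-1)) = (153/63)*(-156 + 12) = (153*(1/63))*(-144) = (17/7)*(-144) = -2448/7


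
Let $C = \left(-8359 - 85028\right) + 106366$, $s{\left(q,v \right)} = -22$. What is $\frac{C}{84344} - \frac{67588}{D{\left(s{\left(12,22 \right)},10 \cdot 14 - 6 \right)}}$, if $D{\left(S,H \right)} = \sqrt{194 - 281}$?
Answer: $\frac{12979}{84344} + \frac{67588 i \sqrt{87}}{87} \approx 0.15388 + 7246.2 i$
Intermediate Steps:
$D{\left(S,H \right)} = i \sqrt{87}$ ($D{\left(S,H \right)} = \sqrt{-87} = i \sqrt{87}$)
$C = 12979$ ($C = -93387 + 106366 = 12979$)
$\frac{C}{84344} - \frac{67588}{D{\left(s{\left(12,22 \right)},10 \cdot 14 - 6 \right)}} = \frac{12979}{84344} - \frac{67588}{i \sqrt{87}} = 12979 \cdot \frac{1}{84344} - 67588 \left(- \frac{i \sqrt{87}}{87}\right) = \frac{12979}{84344} + \frac{67588 i \sqrt{87}}{87}$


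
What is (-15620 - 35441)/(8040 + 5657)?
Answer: -51061/13697 ≈ -3.7279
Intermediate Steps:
(-15620 - 35441)/(8040 + 5657) = -51061/13697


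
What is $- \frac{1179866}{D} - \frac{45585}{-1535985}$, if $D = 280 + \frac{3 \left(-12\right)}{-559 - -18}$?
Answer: $- \frac{10893598308295}{2585847814} \approx -4212.8$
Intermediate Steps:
$D = \frac{151516}{541}$ ($D = 280 - \frac{36}{-559 + 18} = 280 - \frac{36}{-541} = 280 - - \frac{36}{541} = 280 + \frac{36}{541} = \frac{151516}{541} \approx 280.07$)
$- \frac{1179866}{D} - \frac{45585}{-1535985} = - \frac{1179866}{\frac{151516}{541}} - \frac{45585}{-1535985} = \left(-1179866\right) \frac{541}{151516} - - \frac{1013}{34133} = - \frac{319153753}{75758} + \frac{1013}{34133} = - \frac{10893598308295}{2585847814}$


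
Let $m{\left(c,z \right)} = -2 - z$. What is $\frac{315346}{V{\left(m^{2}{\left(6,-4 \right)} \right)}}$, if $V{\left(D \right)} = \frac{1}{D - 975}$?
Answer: $-306200966$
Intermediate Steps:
$V{\left(D \right)} = \frac{1}{-975 + D}$
$\frac{315346}{V{\left(m^{2}{\left(6,-4 \right)} \right)}} = \frac{315346}{\frac{1}{-975 + \left(-2 - -4\right)^{2}}} = \frac{315346}{\frac{1}{-975 + \left(-2 + 4\right)^{2}}} = \frac{315346}{\frac{1}{-975 + 2^{2}}} = \frac{315346}{\frac{1}{-975 + 4}} = \frac{315346}{\frac{1}{-971}} = \frac{315346}{- \frac{1}{971}} = 315346 \left(-971\right) = -306200966$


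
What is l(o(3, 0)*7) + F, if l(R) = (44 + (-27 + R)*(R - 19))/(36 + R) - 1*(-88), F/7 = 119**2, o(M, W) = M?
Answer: 5655287/57 ≈ 99216.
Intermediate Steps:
F = 99127 (F = 7*119**2 = 7*14161 = 99127)
l(R) = 88 + (44 + (-27 + R)*(-19 + R))/(36 + R) (l(R) = (44 + (-27 + R)*(-19 + R))/(36 + R) + 88 = 88 + (44 + (-27 + R)*(-19 + R))/(36 + R))
l(o(3, 0)*7) + F = (3725 + (3*7)**2 + 42*(3*7))/(36 + 3*7) + 99127 = (3725 + 21**2 + 42*21)/(36 + 21) + 99127 = (3725 + 441 + 882)/57 + 99127 = (1/57)*5048 + 99127 = 5048/57 + 99127 = 5655287/57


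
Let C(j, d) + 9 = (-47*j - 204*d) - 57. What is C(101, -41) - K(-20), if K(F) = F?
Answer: 3571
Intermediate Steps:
C(j, d) = -66 - 204*d - 47*j (C(j, d) = -9 + ((-47*j - 204*d) - 57) = -9 + ((-204*d - 47*j) - 57) = -9 + (-57 - 204*d - 47*j) = -66 - 204*d - 47*j)
C(101, -41) - K(-20) = (-66 - 204*(-41) - 47*101) - 1*(-20) = (-66 + 8364 - 4747) + 20 = 3551 + 20 = 3571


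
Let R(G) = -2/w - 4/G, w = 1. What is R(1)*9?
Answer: -54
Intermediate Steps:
R(G) = -2 - 4/G (R(G) = -2/1 - 4/G = -2*1 - 4/G = -2 - 4/G)
R(1)*9 = (-2 - 4/1)*9 = (-2 - 4*1)*9 = (-2 - 4)*9 = -6*9 = -54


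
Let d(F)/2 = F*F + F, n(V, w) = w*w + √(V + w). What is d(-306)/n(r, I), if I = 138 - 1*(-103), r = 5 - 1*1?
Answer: 2710349865/843350579 - 326655*√5/843350579 ≈ 3.2129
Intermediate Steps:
r = 4 (r = 5 - 1 = 4)
I = 241 (I = 138 + 103 = 241)
n(V, w) = w² + √(V + w)
d(F) = 2*F + 2*F² (d(F) = 2*(F*F + F) = 2*(F² + F) = 2*(F + F²) = 2*F + 2*F²)
d(-306)/n(r, I) = (2*(-306)*(1 - 306))/(241² + √(4 + 241)) = (2*(-306)*(-305))/(58081 + √245) = 186660/(58081 + 7*√5)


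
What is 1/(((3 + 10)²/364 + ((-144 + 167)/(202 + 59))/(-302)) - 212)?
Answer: -1103508/233431675 ≈ -0.0047273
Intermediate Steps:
1/(((3 + 10)²/364 + ((-144 + 167)/(202 + 59))/(-302)) - 212) = 1/((13²*(1/364) + (23/261)*(-1/302)) - 212) = 1/((169*(1/364) + (23*(1/261))*(-1/302)) - 212) = 1/((13/28 + (23/261)*(-1/302)) - 212) = 1/((13/28 - 23/78822) - 212) = 1/(512021/1103508 - 212) = 1/(-233431675/1103508) = -1103508/233431675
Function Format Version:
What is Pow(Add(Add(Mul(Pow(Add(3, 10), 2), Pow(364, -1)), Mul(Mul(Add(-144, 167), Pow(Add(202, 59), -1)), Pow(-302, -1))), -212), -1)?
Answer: Rational(-1103508, 233431675) ≈ -0.0047273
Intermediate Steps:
Pow(Add(Add(Mul(Pow(Add(3, 10), 2), Pow(364, -1)), Mul(Mul(Add(-144, 167), Pow(Add(202, 59), -1)), Pow(-302, -1))), -212), -1) = Pow(Add(Add(Mul(Pow(13, 2), Rational(1, 364)), Mul(Mul(23, Pow(261, -1)), Rational(-1, 302))), -212), -1) = Pow(Add(Add(Mul(169, Rational(1, 364)), Mul(Mul(23, Rational(1, 261)), Rational(-1, 302))), -212), -1) = Pow(Add(Add(Rational(13, 28), Mul(Rational(23, 261), Rational(-1, 302))), -212), -1) = Pow(Add(Add(Rational(13, 28), Rational(-23, 78822)), -212), -1) = Pow(Add(Rational(512021, 1103508), -212), -1) = Pow(Rational(-233431675, 1103508), -1) = Rational(-1103508, 233431675)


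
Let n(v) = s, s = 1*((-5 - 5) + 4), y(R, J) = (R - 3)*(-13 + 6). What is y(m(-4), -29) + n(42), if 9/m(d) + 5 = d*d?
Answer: 102/11 ≈ 9.2727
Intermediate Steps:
m(d) = 9/(-5 + d²) (m(d) = 9/(-5 + d*d) = 9/(-5 + d²))
y(R, J) = 21 - 7*R (y(R, J) = (-3 + R)*(-7) = 21 - 7*R)
s = -6 (s = 1*(-10 + 4) = 1*(-6) = -6)
n(v) = -6
y(m(-4), -29) + n(42) = (21 - 63/(-5 + (-4)²)) - 6 = (21 - 63/(-5 + 16)) - 6 = (21 - 63/11) - 6 = 168/11 - 6 = 102/11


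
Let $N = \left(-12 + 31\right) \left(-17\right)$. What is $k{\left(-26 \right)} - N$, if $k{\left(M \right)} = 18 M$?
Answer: $-145$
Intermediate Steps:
$N = -323$ ($N = 19 \left(-17\right) = -323$)
$k{\left(-26 \right)} - N = 18 \left(-26\right) - -323 = -468 + 323 = -145$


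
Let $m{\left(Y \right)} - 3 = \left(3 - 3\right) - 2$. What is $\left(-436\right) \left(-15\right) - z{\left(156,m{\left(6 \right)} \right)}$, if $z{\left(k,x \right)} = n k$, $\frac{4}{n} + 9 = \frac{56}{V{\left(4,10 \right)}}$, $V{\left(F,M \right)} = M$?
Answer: $\frac{114300}{17} \approx 6723.5$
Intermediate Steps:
$m{\left(Y \right)} = 1$ ($m{\left(Y \right)} = 3 + \left(\left(3 - 3\right) - 2\right) = 3 + \left(0 - 2\right) = 3 - 2 = 1$)
$n = - \frac{20}{17}$ ($n = \frac{4}{-9 + \frac{56}{10}} = \frac{4}{-9 + 56 \cdot \frac{1}{10}} = \frac{4}{-9 + \frac{28}{5}} = \frac{4}{- \frac{17}{5}} = 4 \left(- \frac{5}{17}\right) = - \frac{20}{17} \approx -1.1765$)
$z{\left(k,x \right)} = - \frac{20 k}{17}$
$\left(-436\right) \left(-15\right) - z{\left(156,m{\left(6 \right)} \right)} = \left(-436\right) \left(-15\right) - \left(- \frac{20}{17}\right) 156 = 6540 - - \frac{3120}{17} = 6540 + \frac{3120}{17} = \frac{114300}{17}$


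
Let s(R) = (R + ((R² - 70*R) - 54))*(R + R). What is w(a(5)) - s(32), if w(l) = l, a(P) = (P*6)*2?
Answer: 79292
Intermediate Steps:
a(P) = 12*P (a(P) = (6*P)*2 = 12*P)
s(R) = 2*R*(-54 + R² - 69*R) (s(R) = (R + (-54 + R² - 70*R))*(2*R) = (-54 + R² - 69*R)*(2*R) = 2*R*(-54 + R² - 69*R))
w(a(5)) - s(32) = 12*5 - 2*32*(-54 + 32² - 69*32) = 60 - 2*32*(-54 + 1024 - 2208) = 60 - 2*32*(-1238) = 60 - 1*(-79232) = 60 + 79232 = 79292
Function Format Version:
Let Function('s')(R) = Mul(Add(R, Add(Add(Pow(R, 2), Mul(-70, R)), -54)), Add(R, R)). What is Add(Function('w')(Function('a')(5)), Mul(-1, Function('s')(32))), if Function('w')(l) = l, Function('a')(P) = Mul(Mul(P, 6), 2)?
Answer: 79292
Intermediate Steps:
Function('a')(P) = Mul(12, P) (Function('a')(P) = Mul(Mul(6, P), 2) = Mul(12, P))
Function('s')(R) = Mul(2, R, Add(-54, Pow(R, 2), Mul(-69, R))) (Function('s')(R) = Mul(Add(R, Add(-54, Pow(R, 2), Mul(-70, R))), Mul(2, R)) = Mul(Add(-54, Pow(R, 2), Mul(-69, R)), Mul(2, R)) = Mul(2, R, Add(-54, Pow(R, 2), Mul(-69, R))))
Add(Function('w')(Function('a')(5)), Mul(-1, Function('s')(32))) = Add(Mul(12, 5), Mul(-1, Mul(2, 32, Add(-54, Pow(32, 2), Mul(-69, 32))))) = Add(60, Mul(-1, Mul(2, 32, Add(-54, 1024, -2208)))) = Add(60, Mul(-1, Mul(2, 32, -1238))) = Add(60, Mul(-1, -79232)) = Add(60, 79232) = 79292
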